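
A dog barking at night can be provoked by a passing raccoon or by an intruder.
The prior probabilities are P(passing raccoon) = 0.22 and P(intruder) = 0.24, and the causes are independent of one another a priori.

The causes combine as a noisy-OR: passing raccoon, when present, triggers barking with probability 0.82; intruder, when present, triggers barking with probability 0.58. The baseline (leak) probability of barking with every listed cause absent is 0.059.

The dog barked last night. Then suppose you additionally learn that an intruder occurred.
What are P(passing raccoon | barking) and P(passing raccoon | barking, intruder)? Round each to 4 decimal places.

Under noisy-OR, P(barking | causes) = 1 − (1−0.059)·∏(1−qᵢ) over the active causes.
By total probability over the 4 (passing raccoon, intruder) configurations:
  P(barking) = 0.059×0.78×0.76 + 0.60478×0.78×0.24 + 0.83062×0.22×0.76 + 0.92886×0.22×0.24
        = 0.034975 + 0.113215 + 0.138880 + 0.049044 = 0.336114
Keeping only the passing raccoon-present terms gives 0.187924, so
  P(passing raccoon | barking) = 0.187924 / 0.336114 ≈ 0.5591

Now also conditioning on intruder=true:
By total probability over both values of passing raccoon:
  P(barking | intruder) = 0.60478×0.78 + 0.92886×0.22
        = 0.471728 + 0.204349 = 0.676077
Keeping only the passing raccoon-present terms gives 0.204349, so
  P(passing raccoon | barking, intruder) = 0.204349 / 0.676077 ≈ 0.3023

P(passing raccoon | barking) ≈ 0.5591; P(passing raccoon | barking, intruder) ≈ 0.3023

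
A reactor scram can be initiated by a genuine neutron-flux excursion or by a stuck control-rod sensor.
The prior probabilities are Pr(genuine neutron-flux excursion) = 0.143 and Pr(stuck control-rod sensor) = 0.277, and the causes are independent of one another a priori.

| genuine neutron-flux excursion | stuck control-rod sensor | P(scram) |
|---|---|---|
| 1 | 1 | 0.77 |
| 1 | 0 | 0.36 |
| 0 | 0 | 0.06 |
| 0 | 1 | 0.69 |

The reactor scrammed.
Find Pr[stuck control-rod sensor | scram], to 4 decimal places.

P(scram) = 0.06*0.857*0.723 + 0.69*0.857*0.277 + 0.36*0.143*0.723 + 0.77*0.143*0.277 = 0.037177 + 0.163798 + 0.037220 + 0.030500 = 0.268695
Restricting to configurations with stuck control-rod sensor present: 0.163798 + 0.030500 = 0.194298.
Hence the posterior is 0.194298/0.268695 ≈ 0.7231.

Pr[stuck control-rod sensor | scram] ≈ 0.7231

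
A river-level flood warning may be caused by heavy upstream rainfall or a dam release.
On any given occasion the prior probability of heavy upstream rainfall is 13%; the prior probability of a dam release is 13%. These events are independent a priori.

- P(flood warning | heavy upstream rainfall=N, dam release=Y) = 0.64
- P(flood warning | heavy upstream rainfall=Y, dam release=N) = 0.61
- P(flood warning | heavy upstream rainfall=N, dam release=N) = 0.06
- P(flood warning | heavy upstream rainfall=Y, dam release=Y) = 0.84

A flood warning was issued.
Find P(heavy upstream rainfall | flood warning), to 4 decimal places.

P(heavy upstream rainfall | flood warning) ≈ 0.4139

Weight on heavy upstream rainfall=true, given the evidence: 0.068991 + 0.014196 = 0.083187
The normalizing constant is 0.06×0.87×0.87 + 0.64×0.87×0.13 + 0.61×0.13×0.87 + 0.84×0.13×0.13 = 0.200985
Posterior = 0.083187 / 0.200985 ≈ 0.4139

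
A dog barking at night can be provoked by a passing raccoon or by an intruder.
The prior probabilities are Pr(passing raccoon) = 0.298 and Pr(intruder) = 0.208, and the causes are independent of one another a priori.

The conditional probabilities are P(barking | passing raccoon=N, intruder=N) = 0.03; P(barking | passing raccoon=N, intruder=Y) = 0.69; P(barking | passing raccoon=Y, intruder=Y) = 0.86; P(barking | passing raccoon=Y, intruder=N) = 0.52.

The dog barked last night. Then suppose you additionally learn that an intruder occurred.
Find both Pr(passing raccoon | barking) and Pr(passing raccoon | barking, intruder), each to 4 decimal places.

Weight on passing raccoon=true, given the evidence: 0.122728 + 0.053306 = 0.176034
Normalizer over all consistent configurations: 0.03×0.702×0.792 + 0.69×0.702×0.208 + 0.52×0.298×0.792 + 0.86×0.298×0.208 = 0.293465
Posterior = 0.176034 / 0.293465 ≈ 0.5998

Now also conditioning on intruder=true:
For the numerator, keep only passing raccoon=true terms: 0.86*0.298 = 0.256280
Denominator P(barking | intruder): 0.69*0.702 + 0.86*0.298 = 0.740660
Posterior = 0.256280 / 0.740660 ≈ 0.3460
Conditioning on intruder lowers the posterior on passing raccoon: the classic explaining-away effect in a common-effect structure.

Pr(passing raccoon | barking) ≈ 0.5998; Pr(passing raccoon | barking, intruder) ≈ 0.3460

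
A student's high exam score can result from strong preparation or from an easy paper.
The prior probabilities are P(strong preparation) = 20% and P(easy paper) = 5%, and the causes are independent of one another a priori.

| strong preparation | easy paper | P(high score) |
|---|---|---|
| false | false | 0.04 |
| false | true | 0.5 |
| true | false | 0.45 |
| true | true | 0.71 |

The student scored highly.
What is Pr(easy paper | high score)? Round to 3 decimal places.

Sum P(high score|·) weighted by the priors over the 4 (strong preparation, easy paper) configurations:
  P(high score) = 0.04×0.8×0.95 + 0.5×0.8×0.05 + 0.45×0.2×0.95 + 0.71×0.2×0.05
        = 0.030400 + 0.020000 + 0.085500 + 0.007100 = 0.143000
The terms with easy paper present sum to 0.027100, so
  P(easy paper | high score) = 0.027100 / 0.143000 ≈ 0.190

Pr(easy paper | high score) ≈ 0.190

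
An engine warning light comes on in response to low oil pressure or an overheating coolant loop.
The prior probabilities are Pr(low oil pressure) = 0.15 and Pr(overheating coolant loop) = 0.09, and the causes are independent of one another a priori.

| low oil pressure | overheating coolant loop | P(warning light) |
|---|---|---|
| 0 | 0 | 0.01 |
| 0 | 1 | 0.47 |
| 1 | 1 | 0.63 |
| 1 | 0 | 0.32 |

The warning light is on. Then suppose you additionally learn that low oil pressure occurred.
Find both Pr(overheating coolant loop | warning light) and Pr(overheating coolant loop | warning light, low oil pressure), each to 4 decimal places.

P(warning light) = 0.01·0.85·0.91 + 0.47·0.85·0.09 + 0.32·0.15·0.91 + 0.63·0.15·0.09 = 0.007735 + 0.035955 + 0.043680 + 0.008505 = 0.095875
The overheating coolant loop-present share is 0.035955 + 0.008505 = 0.044460.
So P(overheating coolant loop | warning light) = 0.044460/0.095875 ≈ 0.4637.

Now also conditioning on low oil pressure=true:
Weight on overheating coolant loop=true, given the evidence: 0.63*0.09 = 0.056700
The normalizing constant is 0.32*0.91 + 0.63*0.09 = 0.347900
Posterior = 0.056700 / 0.347900 ≈ 0.1630

Pr(overheating coolant loop | warning light) ≈ 0.4637; Pr(overheating coolant loop | warning light, low oil pressure) ≈ 0.1630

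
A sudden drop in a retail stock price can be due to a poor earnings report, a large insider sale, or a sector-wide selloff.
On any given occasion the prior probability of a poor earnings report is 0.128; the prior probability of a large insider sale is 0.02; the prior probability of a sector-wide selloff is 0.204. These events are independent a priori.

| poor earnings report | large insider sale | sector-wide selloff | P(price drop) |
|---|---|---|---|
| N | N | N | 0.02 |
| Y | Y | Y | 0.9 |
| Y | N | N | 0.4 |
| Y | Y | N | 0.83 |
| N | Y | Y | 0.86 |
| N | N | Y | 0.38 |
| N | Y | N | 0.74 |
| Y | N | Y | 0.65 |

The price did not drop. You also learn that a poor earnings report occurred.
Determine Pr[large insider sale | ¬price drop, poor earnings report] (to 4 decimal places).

P(¬price drop | poor earnings report) = 0.6×0.98×0.796 + 0.35×0.98×0.204 + 0.17×0.02×0.796 + 0.1×0.02×0.204 = 0.468048 + 0.069972 + 0.002706 + 0.000408 = 0.541134
Restricting to configurations with large insider sale present: 0.002706 + 0.000408 = 0.003114.
Hence the posterior is 0.003114/0.541134 ≈ 0.0058.

Pr[large insider sale | ¬price drop, poor earnings report] ≈ 0.0058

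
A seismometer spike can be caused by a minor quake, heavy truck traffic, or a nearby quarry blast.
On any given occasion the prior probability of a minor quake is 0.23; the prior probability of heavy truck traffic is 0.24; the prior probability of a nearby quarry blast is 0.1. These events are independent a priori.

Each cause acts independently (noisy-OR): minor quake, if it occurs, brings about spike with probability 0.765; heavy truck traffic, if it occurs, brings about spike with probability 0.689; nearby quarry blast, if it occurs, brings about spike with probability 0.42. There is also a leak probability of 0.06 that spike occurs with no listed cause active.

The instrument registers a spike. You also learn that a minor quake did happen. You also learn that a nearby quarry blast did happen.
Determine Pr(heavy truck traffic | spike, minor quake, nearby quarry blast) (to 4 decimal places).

Pr(heavy truck traffic | spike, minor quake, nearby quarry blast) ≈ 0.2580

Under noisy-OR, P(spike | causes) = 1 − (1−0.06)·∏(1−qᵢ) over the active causes.
P(spike | minor quake, nearby quarry blast) = 0.871878*0.76 + 0.960154*0.24 = 0.662627 + 0.230437 = 0.893064
Of this, 0.230437 comes from 0.960154*0.24 (the heavy truck traffic=true cases).
P(heavy truck traffic | spike, minor quake, nearby quarry blast) = 0.230437 / 0.893064 ≈ 0.2580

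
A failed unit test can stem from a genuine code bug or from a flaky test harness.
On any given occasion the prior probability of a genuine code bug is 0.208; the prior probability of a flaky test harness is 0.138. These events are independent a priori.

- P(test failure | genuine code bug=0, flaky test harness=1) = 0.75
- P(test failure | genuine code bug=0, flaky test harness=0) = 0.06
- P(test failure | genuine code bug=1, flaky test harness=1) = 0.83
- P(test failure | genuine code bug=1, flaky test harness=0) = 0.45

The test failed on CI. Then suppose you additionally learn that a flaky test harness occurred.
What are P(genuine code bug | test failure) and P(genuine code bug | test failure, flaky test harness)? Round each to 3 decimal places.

Enumerate the 4 (genuine code bug, flaky test harness) configurations and weight by the priors:
  P(test failure) = 0.06×0.792×0.862 + 0.75×0.792×0.138 + 0.45×0.208×0.862 + 0.83×0.208×0.138
        = 0.040962 + 0.081972 + 0.080683 + 0.023824 = 0.227441
Configurations with genuine code bug contribute 0.104507, so
  P(genuine code bug | test failure) = 0.104507 / 0.227441 ≈ 0.459

Now also conditioning on flaky test harness=true:
P(test failure | flaky test harness) = 0.75×0.792 + 0.83×0.208 = 0.594000 + 0.172640 = 0.766640
Of this, 0.172640 comes from 0.83×0.208 (the genuine code bug=true cases).
Hence the posterior is 0.172640/0.766640 ≈ 0.225.

P(genuine code bug | test failure) ≈ 0.459; P(genuine code bug | test failure, flaky test harness) ≈ 0.225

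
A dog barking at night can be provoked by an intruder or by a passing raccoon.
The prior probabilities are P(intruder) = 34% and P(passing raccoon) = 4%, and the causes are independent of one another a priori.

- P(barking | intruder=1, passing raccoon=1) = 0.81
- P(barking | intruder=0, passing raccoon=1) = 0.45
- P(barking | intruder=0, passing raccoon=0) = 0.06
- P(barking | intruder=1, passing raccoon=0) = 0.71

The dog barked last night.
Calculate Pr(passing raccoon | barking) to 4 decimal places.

Pr(passing raccoon | barking) ≈ 0.0782

Enumerate the 4 (intruder, passing raccoon) configurations and weight by the priors:
  P(barking) = 0.06·0.66·0.96 + 0.45·0.66·0.04 + 0.71·0.34·0.96 + 0.81·0.34·0.04
        = 0.038016 + 0.011880 + 0.231744 + 0.011016 = 0.292656
Keeping only the passing raccoon-present terms gives 0.022896, so
  P(passing raccoon | barking) = 0.022896 / 0.292656 ≈ 0.0782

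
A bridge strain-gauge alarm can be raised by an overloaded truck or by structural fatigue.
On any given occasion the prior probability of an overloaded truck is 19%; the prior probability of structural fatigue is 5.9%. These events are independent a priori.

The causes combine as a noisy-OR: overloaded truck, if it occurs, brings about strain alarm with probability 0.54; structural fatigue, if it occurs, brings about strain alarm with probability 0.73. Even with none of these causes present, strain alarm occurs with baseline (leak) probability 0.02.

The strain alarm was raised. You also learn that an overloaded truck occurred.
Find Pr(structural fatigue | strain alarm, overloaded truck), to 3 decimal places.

Under noisy-OR, P(strain alarm | causes) = 1 − (1−0.02)·∏(1−qᵢ) over the active causes.
For the numerator, keep only structural fatigue=true terms: 0.878284·0.059 = 0.051819
Normalizer over all consistent configurations: 0.5492·0.941 + 0.878284·0.059 = 0.568616
Posterior = 0.051819 / 0.568616 ≈ 0.091

Pr(structural fatigue | strain alarm, overloaded truck) ≈ 0.091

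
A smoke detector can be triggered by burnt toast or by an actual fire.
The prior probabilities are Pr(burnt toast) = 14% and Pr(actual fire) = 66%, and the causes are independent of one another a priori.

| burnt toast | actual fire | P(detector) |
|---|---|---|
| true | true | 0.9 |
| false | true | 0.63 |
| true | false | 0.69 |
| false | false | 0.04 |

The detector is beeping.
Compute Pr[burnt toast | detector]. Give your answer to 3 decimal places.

P(detector) = 0.04×0.86×0.34 + 0.63×0.86×0.66 + 0.69×0.14×0.34 + 0.9×0.14×0.66 = 0.011696 + 0.357588 + 0.032844 + 0.083160 = 0.485288
Of this, 0.116004 comes from 0.032844 + 0.083160 (the burnt toast=true cases).
Hence the posterior is 0.116004/0.485288 ≈ 0.239.

Pr[burnt toast | detector] ≈ 0.239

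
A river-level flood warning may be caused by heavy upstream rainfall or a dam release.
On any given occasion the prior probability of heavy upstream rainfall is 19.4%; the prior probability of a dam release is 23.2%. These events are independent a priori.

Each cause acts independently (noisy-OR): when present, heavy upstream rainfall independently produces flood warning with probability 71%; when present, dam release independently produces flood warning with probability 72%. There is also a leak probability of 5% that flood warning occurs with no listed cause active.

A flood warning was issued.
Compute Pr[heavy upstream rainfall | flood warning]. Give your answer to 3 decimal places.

Under noisy-OR, P(flood warning | causes) = 1 − (1−0.05)·∏(1−qᵢ) over the active causes.
P(flood warning) = 0.05·0.806·0.768 + 0.734·0.806·0.232 + 0.7245·0.194·0.768 + 0.92286·0.194·0.232 = 0.030950 + 0.137252 + 0.107945 + 0.041536 = 0.317683
Restricting to configurations with heavy upstream rainfall present: 0.107945 + 0.041536 = 0.149481.
So P(heavy upstream rainfall | flood warning) = 0.149481/0.317683 ≈ 0.471.

Pr[heavy upstream rainfall | flood warning] ≈ 0.471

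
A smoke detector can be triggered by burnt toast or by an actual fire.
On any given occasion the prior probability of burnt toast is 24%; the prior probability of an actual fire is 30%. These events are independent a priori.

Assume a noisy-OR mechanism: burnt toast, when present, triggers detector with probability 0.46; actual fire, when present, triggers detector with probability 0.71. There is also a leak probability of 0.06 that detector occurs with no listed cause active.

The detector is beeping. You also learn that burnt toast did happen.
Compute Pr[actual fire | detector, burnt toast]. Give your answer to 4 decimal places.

Pr[actual fire | detector, burnt toast] ≈ 0.4260

Under noisy-OR, P(detector | causes) = 1 − (1−0.06)·∏(1−qᵢ) over the active causes.
P(detector | burnt toast) = 0.4924·0.7 + 0.852796·0.3 = 0.344680 + 0.255839 = 0.600519
Of this, 0.255839 comes from 0.852796·0.3 (the actual fire=true cases).
So P(actual fire | detector, burnt toast) = 0.255839/0.600519 ≈ 0.4260.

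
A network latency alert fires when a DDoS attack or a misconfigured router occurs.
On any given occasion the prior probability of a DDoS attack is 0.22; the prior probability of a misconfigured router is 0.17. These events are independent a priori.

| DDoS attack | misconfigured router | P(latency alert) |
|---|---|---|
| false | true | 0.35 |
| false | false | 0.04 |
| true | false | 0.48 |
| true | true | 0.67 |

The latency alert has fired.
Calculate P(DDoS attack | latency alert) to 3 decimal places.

P(DDoS attack | latency alert) ≈ 0.609

Enumerate the 4 (DDoS attack, misconfigured router) configurations and weight by the priors:
  P(latency alert) = 0.04·0.78·0.83 + 0.35·0.78·0.17 + 0.48·0.22·0.83 + 0.67·0.22·0.17
        = 0.025896 + 0.046410 + 0.087648 + 0.025058 = 0.185012
Keeping only the DDoS attack-present terms gives 0.112706, so
  P(DDoS attack | latency alert) = 0.112706 / 0.185012 ≈ 0.609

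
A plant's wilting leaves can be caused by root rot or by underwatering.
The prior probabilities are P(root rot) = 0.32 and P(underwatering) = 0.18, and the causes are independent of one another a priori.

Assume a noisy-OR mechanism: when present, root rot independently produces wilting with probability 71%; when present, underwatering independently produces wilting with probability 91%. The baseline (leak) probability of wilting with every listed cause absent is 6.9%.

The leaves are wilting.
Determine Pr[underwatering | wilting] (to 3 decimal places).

Pr[underwatering | wilting] ≈ 0.423

Under noisy-OR, P(wilting | causes) = 1 − (1−0.069)·∏(1−qᵢ) over the active causes.
P(wilting) = 0.069*0.68*0.82 + 0.91621*0.68*0.18 + 0.73001*0.32*0.82 + 0.975701*0.32*0.18 = 0.038474 + 0.112144 + 0.191555 + 0.056200 = 0.398373
Restricting to configurations with underwatering present: 0.112144 + 0.056200 = 0.168344.
Hence the posterior is 0.168344/0.398373 ≈ 0.423.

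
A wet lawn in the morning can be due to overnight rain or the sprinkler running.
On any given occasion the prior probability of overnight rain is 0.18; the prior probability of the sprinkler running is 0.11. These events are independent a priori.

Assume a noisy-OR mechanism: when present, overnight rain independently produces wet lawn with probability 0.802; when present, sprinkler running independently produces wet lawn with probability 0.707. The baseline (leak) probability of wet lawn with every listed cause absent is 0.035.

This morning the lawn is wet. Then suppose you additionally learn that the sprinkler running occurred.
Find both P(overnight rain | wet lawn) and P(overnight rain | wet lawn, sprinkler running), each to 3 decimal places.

Under noisy-OR, P(wet lawn | causes) = 1 − (1−0.035)·∏(1−qᵢ) over the active causes.
Sum P(wet lawn|·) weighted by the priors over the 4 (overnight rain, sprinkler running) configurations:
  P(wet lawn) = 0.035×0.82×0.89 + 0.717255×0.82×0.11 + 0.80893×0.18×0.89 + 0.944016×0.18×0.11
        = 0.025543 + 0.064696 + 0.129591 + 0.018692 = 0.238522
Keeping only the overnight rain-present terms gives 0.148283, so
  P(overnight rain | wet lawn) = 0.148283 / 0.238522 ≈ 0.622

Now condition on the additional information:
For the numerator, keep only overnight rain=true terms: 0.944016×0.18 = 0.169923
Denominator P(wet lawn | sprinkler running): 0.717255×0.82 + 0.944016×0.18 = 0.758072
Posterior = 0.169923 / 0.758072 ≈ 0.224

P(overnight rain | wet lawn) ≈ 0.622; P(overnight rain | wet lawn, sprinkler running) ≈ 0.224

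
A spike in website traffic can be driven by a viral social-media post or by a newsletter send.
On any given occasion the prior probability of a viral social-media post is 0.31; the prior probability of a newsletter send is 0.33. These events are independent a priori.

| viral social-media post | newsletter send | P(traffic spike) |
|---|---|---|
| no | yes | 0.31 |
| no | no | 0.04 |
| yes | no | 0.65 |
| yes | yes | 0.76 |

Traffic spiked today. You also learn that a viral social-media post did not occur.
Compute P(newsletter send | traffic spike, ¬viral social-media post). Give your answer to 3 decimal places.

P(newsletter send | traffic spike, ¬viral social-media post) ≈ 0.792

Weight on newsletter send=true, given the evidence: 0.31·0.33 = 0.102300
Denominator P(traffic spike | ¬viral social-media post): 0.04·0.67 + 0.31·0.33 = 0.129100
Posterior = 0.102300 / 0.129100 ≈ 0.792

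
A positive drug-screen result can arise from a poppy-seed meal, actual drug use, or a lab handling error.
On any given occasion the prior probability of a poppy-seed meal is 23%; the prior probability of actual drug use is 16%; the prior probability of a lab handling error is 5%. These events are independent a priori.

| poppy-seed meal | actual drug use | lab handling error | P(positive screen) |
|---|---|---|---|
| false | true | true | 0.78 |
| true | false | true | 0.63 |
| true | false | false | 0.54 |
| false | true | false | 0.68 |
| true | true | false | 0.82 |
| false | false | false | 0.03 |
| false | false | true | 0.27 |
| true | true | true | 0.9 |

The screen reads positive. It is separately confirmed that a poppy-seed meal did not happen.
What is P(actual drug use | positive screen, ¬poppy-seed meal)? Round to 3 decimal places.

P(actual drug use | positive screen, ¬poppy-seed meal) ≈ 0.756

For the numerator, keep only actual drug use=true terms: 0.103360 + 0.006240 = 0.109600
Normalizer over all consistent configurations: 0.03*0.84*0.95 + 0.27*0.84*0.05 + 0.68*0.16*0.95 + 0.78*0.16*0.05 = 0.144880
Posterior = 0.109600 / 0.144880 ≈ 0.756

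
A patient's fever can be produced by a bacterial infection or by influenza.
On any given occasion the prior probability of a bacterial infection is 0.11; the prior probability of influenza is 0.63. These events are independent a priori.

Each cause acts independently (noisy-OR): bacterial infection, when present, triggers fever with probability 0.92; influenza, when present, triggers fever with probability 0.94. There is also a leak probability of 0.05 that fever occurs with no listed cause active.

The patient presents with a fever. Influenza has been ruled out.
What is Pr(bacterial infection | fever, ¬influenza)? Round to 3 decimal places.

Pr(bacterial infection | fever, ¬influenza) ≈ 0.695

Under noisy-OR, P(fever | causes) = 1 − (1−0.05)·∏(1−qᵢ) over the active causes.
P(fever | ¬influenza) = 0.05*0.89 + 0.924*0.11 = 0.044500 + 0.101640 = 0.146140
Restricting to configurations with bacterial infection present: 0.924*0.11 = 0.101640.
Hence the posterior is 0.101640/0.146140 ≈ 0.695.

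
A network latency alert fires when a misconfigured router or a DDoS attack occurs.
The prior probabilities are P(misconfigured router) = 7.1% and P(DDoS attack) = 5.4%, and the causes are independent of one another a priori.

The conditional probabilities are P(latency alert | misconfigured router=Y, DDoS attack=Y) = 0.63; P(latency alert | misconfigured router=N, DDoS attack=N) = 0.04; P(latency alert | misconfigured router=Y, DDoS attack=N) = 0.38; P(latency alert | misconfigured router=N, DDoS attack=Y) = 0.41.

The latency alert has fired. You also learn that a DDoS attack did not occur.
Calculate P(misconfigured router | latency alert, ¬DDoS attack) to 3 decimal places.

By total probability over both values of misconfigured router:
  P(latency alert | ¬DDoS attack) = 0.04·0.929 + 0.38·0.071
        = 0.037160 + 0.026980 = 0.064140
The terms with misconfigured router present sum to 0.026980, so
  P(misconfigured router | latency alert, ¬DDoS attack) = 0.026980 / 0.064140 ≈ 0.421

P(misconfigured router | latency alert, ¬DDoS attack) ≈ 0.421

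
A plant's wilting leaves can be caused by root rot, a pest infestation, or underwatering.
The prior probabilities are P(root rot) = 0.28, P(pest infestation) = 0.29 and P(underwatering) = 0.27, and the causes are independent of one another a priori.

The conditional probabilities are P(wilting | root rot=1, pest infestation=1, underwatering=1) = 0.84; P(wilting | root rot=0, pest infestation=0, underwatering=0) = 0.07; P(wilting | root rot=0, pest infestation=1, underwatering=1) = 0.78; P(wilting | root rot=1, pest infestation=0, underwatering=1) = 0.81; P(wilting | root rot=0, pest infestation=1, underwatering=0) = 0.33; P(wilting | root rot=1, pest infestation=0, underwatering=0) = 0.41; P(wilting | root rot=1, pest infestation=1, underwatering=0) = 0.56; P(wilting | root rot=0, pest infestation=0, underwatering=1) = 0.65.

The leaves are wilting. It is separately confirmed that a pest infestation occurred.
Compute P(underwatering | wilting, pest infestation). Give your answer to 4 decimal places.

P(underwatering | wilting, pest infestation) ≈ 0.4277

P(wilting | pest infestation) = 0.33·0.72·0.73 + 0.78·0.72·0.27 + 0.56·0.28·0.73 + 0.84·0.28·0.27 = 0.173448 + 0.151632 + 0.114464 + 0.063504 = 0.503048
Of this, 0.215136 comes from 0.151632 + 0.063504 (the underwatering=true cases).
P(underwatering | wilting, pest infestation) = 0.215136 / 0.503048 ≈ 0.4277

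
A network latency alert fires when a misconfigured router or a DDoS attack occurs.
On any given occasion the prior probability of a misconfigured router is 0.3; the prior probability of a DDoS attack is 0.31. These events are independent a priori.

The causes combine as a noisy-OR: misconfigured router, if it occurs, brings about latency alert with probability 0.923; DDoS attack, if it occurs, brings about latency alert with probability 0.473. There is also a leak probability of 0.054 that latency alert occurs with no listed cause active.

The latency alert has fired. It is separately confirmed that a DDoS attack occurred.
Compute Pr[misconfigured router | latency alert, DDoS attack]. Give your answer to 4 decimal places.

Pr[misconfigured router | latency alert, DDoS attack] ≈ 0.4511

Under noisy-OR, P(latency alert | causes) = 1 − (1−0.054)·∏(1−qᵢ) over the active causes.
By total probability over both values of misconfigured router:
  P(latency alert | DDoS attack) = 0.501458*0.7 + 0.961612*0.3
        = 0.351021 + 0.288484 = 0.639505
The terms with misconfigured router present sum to 0.288484, so
  P(misconfigured router | latency alert, DDoS attack) = 0.288484 / 0.639505 ≈ 0.4511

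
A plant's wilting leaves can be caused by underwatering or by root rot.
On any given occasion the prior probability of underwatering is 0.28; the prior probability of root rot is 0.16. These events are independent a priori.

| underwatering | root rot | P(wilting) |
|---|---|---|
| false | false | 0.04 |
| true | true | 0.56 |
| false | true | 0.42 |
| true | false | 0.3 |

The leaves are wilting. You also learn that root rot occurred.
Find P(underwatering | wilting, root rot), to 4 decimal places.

P(wilting | root rot) = 0.42*0.72 + 0.56*0.28 = 0.302400 + 0.156800 = 0.459200
Of this, 0.156800 comes from 0.56*0.28 (the underwatering=true cases).
Hence the posterior is 0.156800/0.459200 ≈ 0.3415.

P(underwatering | wilting, root rot) ≈ 0.3415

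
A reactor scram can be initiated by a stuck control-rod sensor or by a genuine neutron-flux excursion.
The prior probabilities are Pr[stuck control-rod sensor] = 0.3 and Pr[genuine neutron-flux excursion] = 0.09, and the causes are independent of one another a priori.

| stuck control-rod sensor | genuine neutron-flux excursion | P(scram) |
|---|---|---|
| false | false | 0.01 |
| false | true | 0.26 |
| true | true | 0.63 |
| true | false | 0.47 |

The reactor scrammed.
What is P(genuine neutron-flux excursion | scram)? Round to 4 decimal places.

By total probability over the 4 (stuck control-rod sensor, genuine neutron-flux excursion) configurations:
  P(scram) = 0.01·0.7·0.91 + 0.26·0.7·0.09 + 0.47·0.3·0.91 + 0.63·0.3·0.09
        = 0.006370 + 0.016380 + 0.128310 + 0.017010 = 0.168070
The terms with genuine neutron-flux excursion present sum to 0.033390, so
  P(genuine neutron-flux excursion | scram) = 0.033390 / 0.168070 ≈ 0.1987

P(genuine neutron-flux excursion | scram) ≈ 0.1987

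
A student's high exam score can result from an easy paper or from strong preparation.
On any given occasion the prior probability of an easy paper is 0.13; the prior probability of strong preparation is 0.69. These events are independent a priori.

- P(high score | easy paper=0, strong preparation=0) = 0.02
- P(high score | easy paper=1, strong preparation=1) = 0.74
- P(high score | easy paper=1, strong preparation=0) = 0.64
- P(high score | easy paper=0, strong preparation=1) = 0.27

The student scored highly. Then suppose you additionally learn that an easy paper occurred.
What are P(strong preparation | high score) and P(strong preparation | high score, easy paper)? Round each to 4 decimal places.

Numerator (weight on configurations with strong preparation): 0.162081 + 0.066378 = 0.228459
Denominator P(high score): 0.02·0.87·0.31 + 0.27·0.87·0.69 + 0.64·0.13·0.31 + 0.74·0.13·0.69 = 0.259645
P(strong preparation | high score) = 0.228459/0.259645 ≈ 0.8799

With the extra evidence:
P(high score | easy paper) = 0.64·0.31 + 0.74·0.69 = 0.198400 + 0.510600 = 0.709000
Of this, 0.510600 comes from 0.74·0.69 (the strong preparation=true cases).
P(strong preparation | high score, easy paper) = 0.510600 / 0.709000 ≈ 0.7202
— easy paper explains away the evidence for strong preparation.

P(strong preparation | high score) ≈ 0.8799; P(strong preparation | high score, easy paper) ≈ 0.7202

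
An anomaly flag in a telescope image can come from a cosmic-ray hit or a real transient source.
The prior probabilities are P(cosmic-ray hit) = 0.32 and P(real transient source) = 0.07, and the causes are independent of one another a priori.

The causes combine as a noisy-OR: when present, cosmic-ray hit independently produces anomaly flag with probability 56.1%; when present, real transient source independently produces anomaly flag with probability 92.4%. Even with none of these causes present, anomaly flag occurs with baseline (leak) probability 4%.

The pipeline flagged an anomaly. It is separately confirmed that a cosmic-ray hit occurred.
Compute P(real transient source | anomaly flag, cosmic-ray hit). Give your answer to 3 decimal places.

Under noisy-OR, P(anomaly flag | causes) = 1 − (1−0.04)·∏(1−qᵢ) over the active causes.
Weight on real transient source=true, given the evidence: 0.967971*0.07 = 0.067758
Denominator P(anomaly flag | cosmic-ray hit): 0.57856*0.93 + 0.967971*0.07 = 0.605819
P(real transient source | anomaly flag, cosmic-ray hit) = 0.067758/0.605819 ≈ 0.112

P(real transient source | anomaly flag, cosmic-ray hit) ≈ 0.112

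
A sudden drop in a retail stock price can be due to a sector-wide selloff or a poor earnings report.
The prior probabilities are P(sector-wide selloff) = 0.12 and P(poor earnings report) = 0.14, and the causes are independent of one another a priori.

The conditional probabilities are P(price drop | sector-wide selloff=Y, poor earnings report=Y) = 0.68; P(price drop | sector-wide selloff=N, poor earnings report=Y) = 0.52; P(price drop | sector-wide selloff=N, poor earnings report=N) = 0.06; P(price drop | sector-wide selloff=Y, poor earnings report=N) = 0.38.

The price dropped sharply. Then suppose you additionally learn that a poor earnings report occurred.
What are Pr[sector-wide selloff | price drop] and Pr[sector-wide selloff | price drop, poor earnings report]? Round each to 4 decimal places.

For the numerator, keep only sector-wide selloff=true terms: 0.039216 + 0.011424 = 0.050640
Denominator P(price drop): 0.06*0.88*0.86 + 0.52*0.88*0.14 + 0.38*0.12*0.86 + 0.68*0.12*0.14 = 0.160112
Posterior = 0.050640 / 0.160112 ≈ 0.3163

With the extra evidence:
P(price drop | poor earnings report) = 0.52·0.88 + 0.68·0.12 = 0.457600 + 0.081600 = 0.539200
Restricting to configurations with sector-wide selloff present: 0.68·0.12 = 0.081600.
Hence the posterior is 0.081600/0.539200 ≈ 0.1513.

Pr[sector-wide selloff | price drop] ≈ 0.3163; Pr[sector-wide selloff | price drop, poor earnings report] ≈ 0.1513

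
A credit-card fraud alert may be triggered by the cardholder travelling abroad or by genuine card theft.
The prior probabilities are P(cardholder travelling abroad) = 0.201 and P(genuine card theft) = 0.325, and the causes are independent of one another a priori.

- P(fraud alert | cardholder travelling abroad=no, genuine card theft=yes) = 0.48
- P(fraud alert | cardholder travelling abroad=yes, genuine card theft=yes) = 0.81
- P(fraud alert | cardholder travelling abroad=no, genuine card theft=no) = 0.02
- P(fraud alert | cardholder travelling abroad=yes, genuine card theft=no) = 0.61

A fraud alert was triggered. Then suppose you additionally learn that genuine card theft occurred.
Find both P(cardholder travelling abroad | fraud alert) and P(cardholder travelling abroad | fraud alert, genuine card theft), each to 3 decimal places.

P(cardholder travelling abroad | fraud alert) ≈ 0.500; P(cardholder travelling abroad | fraud alert, genuine card theft) ≈ 0.298

By total probability over the 4 (cardholder travelling abroad, genuine card theft) configurations:
  P(fraud alert) = 0.02*0.799*0.675 + 0.48*0.799*0.325 + 0.61*0.201*0.675 + 0.81*0.201*0.325
        = 0.010787 + 0.124644 + 0.082762 + 0.052913 = 0.271106
Configurations with cardholder travelling abroad contribute 0.135675, so
  P(cardholder travelling abroad | fraud alert) = 0.135675 / 0.271106 ≈ 0.500

With the extra evidence:
Sum P(fraud alert|·) weighted by the priors over both values of cardholder travelling abroad:
  P(fraud alert | genuine card theft) = 0.48*0.799 + 0.81*0.201
        = 0.383520 + 0.162810 = 0.546330
Keeping only the cardholder travelling abroad-present terms gives 0.162810, so
  P(cardholder travelling abroad | fraud alert, genuine card theft) = 0.162810 / 0.546330 ≈ 0.298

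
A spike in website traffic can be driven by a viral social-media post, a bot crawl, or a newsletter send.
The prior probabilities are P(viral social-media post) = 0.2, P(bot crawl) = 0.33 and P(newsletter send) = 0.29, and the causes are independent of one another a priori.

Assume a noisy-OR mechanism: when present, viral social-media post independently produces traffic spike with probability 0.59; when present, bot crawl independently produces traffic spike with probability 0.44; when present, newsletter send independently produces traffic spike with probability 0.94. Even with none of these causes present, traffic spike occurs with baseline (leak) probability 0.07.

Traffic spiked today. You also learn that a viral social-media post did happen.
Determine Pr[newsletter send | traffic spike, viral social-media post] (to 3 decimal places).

Under noisy-OR, P(traffic spike | causes) = 1 − (1−0.07)·∏(1−qᵢ) over the active causes.
P(traffic spike | viral social-media post) = 0.6187×0.67×0.71 + 0.977122×0.67×0.29 + 0.786472×0.33×0.71 + 0.987188×0.33×0.29 = 0.294316 + 0.189855 + 0.184270 + 0.094474 = 0.762915
Of this, 0.284329 comes from 0.189855 + 0.094474 (the newsletter send=true cases).
P(newsletter send | traffic spike, viral social-media post) = 0.284329 / 0.762915 ≈ 0.373

Pr[newsletter send | traffic spike, viral social-media post] ≈ 0.373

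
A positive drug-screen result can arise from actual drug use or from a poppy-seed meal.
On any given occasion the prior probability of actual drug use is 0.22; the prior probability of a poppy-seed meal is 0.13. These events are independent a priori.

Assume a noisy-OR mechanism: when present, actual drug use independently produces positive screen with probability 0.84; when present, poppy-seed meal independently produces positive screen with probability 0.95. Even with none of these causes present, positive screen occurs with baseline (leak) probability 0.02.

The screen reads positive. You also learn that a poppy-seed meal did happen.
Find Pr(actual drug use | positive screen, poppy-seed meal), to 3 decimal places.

Pr(actual drug use | positive screen, poppy-seed meal) ≈ 0.227

Under noisy-OR, P(positive screen | causes) = 1 − (1−0.02)·∏(1−qᵢ) over the active causes.
Numerator (weight on configurations with actual drug use): 0.99216*0.22 = 0.218275
Denominator P(positive screen | poppy-seed meal): 0.951*0.78 + 0.99216*0.22 = 0.960055
Posterior = 0.218275 / 0.960055 ≈ 0.227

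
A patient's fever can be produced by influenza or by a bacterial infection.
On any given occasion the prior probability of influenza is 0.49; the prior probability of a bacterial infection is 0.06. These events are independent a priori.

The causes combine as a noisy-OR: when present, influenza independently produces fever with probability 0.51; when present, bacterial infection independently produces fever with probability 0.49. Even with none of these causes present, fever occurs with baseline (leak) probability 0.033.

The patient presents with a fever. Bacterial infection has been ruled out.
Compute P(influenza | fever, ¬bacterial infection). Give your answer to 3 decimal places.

P(influenza | fever, ¬bacterial infection) ≈ 0.939

Under noisy-OR, P(fever | causes) = 1 − (1−0.033)·∏(1−qᵢ) over the active causes.
P(fever | ¬bacterial infection) = 0.033×0.51 + 0.52617×0.49 = 0.016830 + 0.257823 = 0.274653
The influenza-present share is 0.52617×0.49 = 0.257823.
Hence the posterior is 0.257823/0.274653 ≈ 0.939.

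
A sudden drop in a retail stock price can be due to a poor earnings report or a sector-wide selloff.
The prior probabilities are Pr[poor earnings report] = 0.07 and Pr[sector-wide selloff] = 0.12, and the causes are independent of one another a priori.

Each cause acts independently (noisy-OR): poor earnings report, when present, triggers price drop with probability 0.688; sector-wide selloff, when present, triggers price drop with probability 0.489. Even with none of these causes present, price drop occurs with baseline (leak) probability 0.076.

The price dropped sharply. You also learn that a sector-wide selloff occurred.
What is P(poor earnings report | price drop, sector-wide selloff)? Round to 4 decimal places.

Under noisy-OR, P(price drop | causes) = 1 − (1−0.076)·∏(1−qᵢ) over the active causes.
Numerator (weight on configurations with poor earnings report): 0.852685×0.07 = 0.059688
Denominator P(price drop | sector-wide selloff): 0.527836×0.93 + 0.852685×0.07 = 0.550575
Posterior = 0.059688 / 0.550575 ≈ 0.1084

P(poor earnings report | price drop, sector-wide selloff) ≈ 0.1084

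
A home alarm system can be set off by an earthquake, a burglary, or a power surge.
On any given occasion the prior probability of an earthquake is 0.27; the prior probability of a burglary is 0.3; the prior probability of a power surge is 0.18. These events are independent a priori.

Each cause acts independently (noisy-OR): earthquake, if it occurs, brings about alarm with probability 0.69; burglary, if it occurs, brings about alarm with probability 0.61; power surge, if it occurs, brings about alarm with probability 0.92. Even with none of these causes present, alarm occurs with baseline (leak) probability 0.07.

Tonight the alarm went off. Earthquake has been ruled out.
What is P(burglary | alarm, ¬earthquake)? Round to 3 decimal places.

P(burglary | alarm, ¬earthquake) ≈ 0.572

Under noisy-OR, P(alarm | causes) = 1 − (1−0.07)·∏(1−qᵢ) over the active causes.
P(alarm | ¬earthquake) = 0.07·0.7·0.82 + 0.9256·0.7·0.18 + 0.6373·0.3·0.82 + 0.970984·0.3·0.18 = 0.040180 + 0.116626 + 0.156776 + 0.052433 = 0.366015
Of this, 0.209209 comes from 0.156776 + 0.052433 (the burglary=true cases).
P(burglary | alarm, ¬earthquake) = 0.209209 / 0.366015 ≈ 0.572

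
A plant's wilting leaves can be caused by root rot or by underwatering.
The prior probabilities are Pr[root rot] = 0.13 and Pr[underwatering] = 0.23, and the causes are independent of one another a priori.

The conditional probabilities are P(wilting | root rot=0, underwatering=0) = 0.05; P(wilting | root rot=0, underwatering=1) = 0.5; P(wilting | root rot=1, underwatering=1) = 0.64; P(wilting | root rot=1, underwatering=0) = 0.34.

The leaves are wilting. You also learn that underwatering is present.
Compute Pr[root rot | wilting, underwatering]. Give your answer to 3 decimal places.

Pr[root rot | wilting, underwatering] ≈ 0.161

For the numerator, keep only root rot=true terms: 0.64×0.13 = 0.083200
Normalizer over all consistent configurations: 0.5×0.87 + 0.64×0.13 = 0.518200
Posterior = 0.083200 / 0.518200 ≈ 0.161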